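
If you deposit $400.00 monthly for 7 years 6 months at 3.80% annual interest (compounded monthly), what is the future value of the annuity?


Future value of an ordinary annuity: FV = PMT × ((1 + r)^n − 1) / r
Monthly rate r = 0.038/12 ≈ 0.00316667, n = 90
FV = $400.00 × ((1 + 0.038/12)^90 − 1) / (0.038/12)
FV = $400.00 × 103.946328
FV = $41,578.53

FV = PMT × ((1+r)^n - 1)/r = $41,578.53


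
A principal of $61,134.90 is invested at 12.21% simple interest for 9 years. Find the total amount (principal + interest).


Total amount formula: A = P(1 + rt) = P + P·r·t
Interest: I = P × r × t = $61,134.90 × 0.1221 × 9 = $67,181.14
A = P + I = $61,134.90 + $67,181.14 = $128,316.04

A = P + I = P(1 + rt) = $128,316.04


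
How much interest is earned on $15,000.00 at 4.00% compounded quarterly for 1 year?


Compound interest earned = final amount − principal.
A = P(1 + r/n)^(nt) = $15,000.00 × (1 + 0.04/4)^(4 × 1) = $15,609.06
Interest = A − P = $15,609.06 − $15,000.00 = $609.06

Interest = A - P = $609.06


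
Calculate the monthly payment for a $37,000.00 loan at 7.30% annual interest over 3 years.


Loan payment formula: PMT = PV × r / (1 − (1 + r)^(−n))
Monthly rate r = 0.073/12 ≈ 0.00608333, n = 36 months
Denominator: 1 − (1 + 0.073/12)^(−36) = 0.1961452
PMT = $37,000.00 × (0.073/12) / 0.1961452
PMT = $1,147.53 per month

PMT = PV × r / (1-(1+r)^(-n)) = $1,147.53/month


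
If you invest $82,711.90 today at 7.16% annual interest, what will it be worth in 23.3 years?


Future value formula: FV = PV × (1 + r)^t
FV = $82,711.90 × (1 + 0.0716)^23.3
FV = $82,711.90 × 5.0091268
FV = $414,314.39

FV = PV × (1 + r)^t = $414,314.39


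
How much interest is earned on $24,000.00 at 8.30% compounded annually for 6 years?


Compound interest earned = final amount − principal.
A = P(1 + r/n)^(nt) = $24,000.00 × (1 + 0.083/1)^(1 × 6) = $38,724.16
Interest = A − P = $38,724.16 − $24,000.00 = $14,724.16

Interest = A - P = $14,724.16


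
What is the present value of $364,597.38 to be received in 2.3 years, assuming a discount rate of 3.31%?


Present value formula: PV = FV / (1 + r)^t
PV = $364,597.38 / (1 + 0.0331)^2.3
PV = $364,597.38 / 1.0777733
PV = $338,287.63

PV = FV / (1 + r)^t = $338,287.63


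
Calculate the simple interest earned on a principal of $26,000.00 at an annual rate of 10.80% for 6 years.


Simple interest formula: I = P × r × t
I = $26,000.00 × 0.108 × 6
I = $16,848.00

I = P × r × t = $16,848.00


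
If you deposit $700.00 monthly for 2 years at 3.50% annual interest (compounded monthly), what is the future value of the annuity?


Future value of an ordinary annuity: FV = PMT × ((1 + r)^n − 1) / r
Monthly rate r = 0.035/12 ≈ 0.00291667, n = 24
FV = $700.00 × ((1 + 0.035/12)^24 − 1) / (0.035/12)
FV = $700.00 × 24.822485
FV = $17,375.74

FV = PMT × ((1+r)^n - 1)/r = $17,375.74


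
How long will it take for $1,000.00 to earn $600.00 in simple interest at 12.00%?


Rearrange the simple interest formula for t:
I = P × r × t  ⇒  t = I / (P × r)
t = $600.00 / ($1,000.00 × 0.12)
t = 5

t = I/(P×r) = 5 years


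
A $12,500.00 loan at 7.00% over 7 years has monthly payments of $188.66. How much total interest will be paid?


Total paid over the life of the loan = PMT × n.
Total paid = $188.66 × 84 = $15,847.44
Total interest = total paid − principal = $15,847.44 − $12,500.00 = $3,347.44

Total interest = (PMT × n) - PV = $3,347.44


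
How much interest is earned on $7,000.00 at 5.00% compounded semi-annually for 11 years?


Compound interest earned = final amount − principal.
A = P(1 + r/n)^(nt) = $7,000.00 × (1 + 0.05/2)^(2 × 11) = $12,051.00
Interest = A − P = $12,051.00 − $7,000.00 = $5,051.00

Interest = A - P = $5,051.00


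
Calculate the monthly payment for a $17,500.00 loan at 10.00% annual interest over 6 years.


Loan payment formula: PMT = PV × r / (1 − (1 + r)^(−n))
Monthly rate r = 0.1/12 ≈ 0.00833333, n = 72 months
Denominator: 1 − (1 + 0.1/12)^(−72) = 0.449822
PMT = $17,500.00 × (0.1/12) / 0.449822
PMT = $324.20 per month

PMT = PV × r / (1-(1+r)^(-n)) = $324.20/month


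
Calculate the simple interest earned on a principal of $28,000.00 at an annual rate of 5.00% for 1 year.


Simple interest formula: I = P × r × t
I = $28,000.00 × 0.05 × 1
I = $1,400.00

I = P × r × t = $1,400.00


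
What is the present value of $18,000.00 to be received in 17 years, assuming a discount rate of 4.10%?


Present value formula: PV = FV / (1 + r)^t
PV = $18,000.00 / (1 + 0.041)^17
PV = $18,000.00 / 1.979987
PV = $9,090.97

PV = FV / (1 + r)^t = $9,090.97


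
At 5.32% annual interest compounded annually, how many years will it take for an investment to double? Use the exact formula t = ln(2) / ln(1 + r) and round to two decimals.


Doubling condition: (1 + r)^t = 2
Take ln of both sides: t × ln(1 + r) = ln(2)
t = ln(2) / ln(1 + r)
t = 0.693147 / 0.051833
t = 13.37

t = ln(2) / ln(1 + r) = 13.37 years


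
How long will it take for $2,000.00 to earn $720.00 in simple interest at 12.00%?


Rearrange the simple interest formula for t:
I = P × r × t  ⇒  t = I / (P × r)
t = $720.00 / ($2,000.00 × 0.12)
t = 3

t = I/(P×r) = 3 years


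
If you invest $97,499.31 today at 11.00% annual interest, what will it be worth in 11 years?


Future value formula: FV = PV × (1 + r)^t
FV = $97,499.31 × (1 + 0.11)^11
FV = $97,499.31 × 3.1517573
FV = $307,294.16

FV = PV × (1 + r)^t = $307,294.16


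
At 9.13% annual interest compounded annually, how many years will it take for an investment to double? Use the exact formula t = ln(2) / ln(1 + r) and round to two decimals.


Doubling condition: (1 + r)^t = 2
Take ln of both sides: t × ln(1 + r) = ln(2)
t = ln(2) / ln(1 + r)
t = 0.693147 / 0.087370
t = 7.93

t = ln(2) / ln(1 + r) = 7.93 years


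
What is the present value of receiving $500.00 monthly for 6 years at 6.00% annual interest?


Present value of an ordinary annuity: PV = PMT × (1 − (1 + r)^(−n)) / r
Monthly rate r = 0.06/12 = 0.005, n = 72
PV = $500.00 × (1 − (1 + 0.06/12)^(−72)) / (0.06/12)
PV = $500.00 × 60.339514
PV = $30,169.76

PV = PMT × (1-(1+r)^(-n))/r = $30,169.76


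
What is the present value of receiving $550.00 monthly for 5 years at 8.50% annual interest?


Present value of an ordinary annuity: PV = PMT × (1 − (1 + r)^(−n)) / r
Monthly rate r = 0.085/12 ≈ 0.00708333, n = 60
PV = $550.00 × (1 − (1 + 0.085/12)^(−60)) / (0.085/12)
PV = $550.00 × 48.741183
PV = $26,807.65

PV = PMT × (1-(1+r)^(-n))/r = $26,807.65


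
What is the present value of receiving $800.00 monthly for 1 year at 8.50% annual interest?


Present value of an ordinary annuity: PV = PMT × (1 − (1 + r)^(−n)) / r
Monthly rate r = 0.085/12 ≈ 0.00708333, n = 12
PV = $800.00 × (1 − (1 + 0.085/12)^(−12)) / (0.085/12)
PV = $800.00 × 11.465289
PV = $9,172.23

PV = PMT × (1-(1+r)^(-n))/r = $9,172.23


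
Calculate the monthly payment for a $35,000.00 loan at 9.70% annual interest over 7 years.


Loan payment formula: PMT = PV × r / (1 − (1 + r)^(−n))
Monthly rate r = 0.097/12 ≈ 0.00808333, n = 84 months
Denominator: 1 − (1 + 0.097/12)^(−84) = 0.491490
PMT = $35,000.00 × (0.097/12) / 0.491490
PMT = $575.63 per month

PMT = PV × r / (1-(1+r)^(-n)) = $575.63/month


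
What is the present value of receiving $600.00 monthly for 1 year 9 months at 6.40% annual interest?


Present value of an ordinary annuity: PV = PMT × (1 − (1 + r)^(−n)) / r
Monthly rate r = 0.064/12 ≈ 0.00533333, n = 21
PV = $600.00 × (1 − (1 + 0.064/12)^(−21)) / (0.064/12)
PV = $600.00 × 19.816805
PV = $11,890.08

PV = PMT × (1-(1+r)^(-n))/r = $11,890.08


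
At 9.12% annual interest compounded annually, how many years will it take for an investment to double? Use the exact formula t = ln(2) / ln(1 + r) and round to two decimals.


Doubling condition: (1 + r)^t = 2
Take ln of both sides: t × ln(1 + r) = ln(2)
t = ln(2) / ln(1 + r)
t = 0.693147 / 0.087278
t = 7.94

t = ln(2) / ln(1 + r) = 7.94 years


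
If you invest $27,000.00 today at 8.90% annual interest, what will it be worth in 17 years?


Future value formula: FV = PV × (1 + r)^t
FV = $27,000.00 × (1 + 0.089)^17
FV = $27,000.00 × 4.2606313
FV = $115,037.05

FV = PV × (1 + r)^t = $115,037.05


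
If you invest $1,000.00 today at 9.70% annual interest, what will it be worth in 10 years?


Future value formula: FV = PV × (1 + r)^t
FV = $1,000.00 × (1 + 0.097)^10
FV = $1,000.00 × 2.523866
FV = $2,523.87

FV = PV × (1 + r)^t = $2,523.87


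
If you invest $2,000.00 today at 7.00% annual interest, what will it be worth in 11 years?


Future value formula: FV = PV × (1 + r)^t
FV = $2,000.00 × (1 + 0.07)^11
FV = $2,000.00 × 2.104852
FV = $4,209.70

FV = PV × (1 + r)^t = $4,209.70


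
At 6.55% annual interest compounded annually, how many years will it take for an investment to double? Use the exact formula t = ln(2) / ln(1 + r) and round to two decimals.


Doubling condition: (1 + r)^t = 2
Take ln of both sides: t × ln(1 + r) = ln(2)
t = ln(2) / ln(1 + r)
t = 0.693147 / 0.063444
t = 10.93

t = ln(2) / ln(1 + r) = 10.93 years


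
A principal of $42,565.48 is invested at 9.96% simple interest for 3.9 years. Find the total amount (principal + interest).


Total amount formula: A = P(1 + rt) = P + P·r·t
Interest: I = P × r × t = $42,565.48 × 0.0996 × 3.9 = $16,534.14
A = P + I = $42,565.48 + $16,534.14 = $59,099.62

A = P + I = P(1 + rt) = $59,099.62


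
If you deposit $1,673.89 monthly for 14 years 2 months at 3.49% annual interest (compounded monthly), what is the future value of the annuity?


Future value of an ordinary annuity: FV = PMT × ((1 + r)^n − 1) / r
Monthly rate r = 0.0349/12 ≈ 0.00290833, n = 170
FV = $1,673.89 × ((1 + 0.0349/12)^170 − 1) / (0.0349/12)
FV = $1,673.89 × 219.495298
FV = $367,410.98

FV = PMT × ((1+r)^n - 1)/r = $367,410.98


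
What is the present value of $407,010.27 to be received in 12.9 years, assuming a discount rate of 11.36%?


Present value formula: PV = FV / (1 + r)^t
PV = $407,010.27 / (1 + 0.1136)^12.9
PV = $407,010.27 / 4.0068858
PV = $101,577.71

PV = FV / (1 + r)^t = $101,577.71


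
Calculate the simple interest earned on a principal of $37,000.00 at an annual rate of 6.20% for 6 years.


Simple interest formula: I = P × r × t
I = $37,000.00 × 0.062 × 6
I = $13,764.00

I = P × r × t = $13,764.00


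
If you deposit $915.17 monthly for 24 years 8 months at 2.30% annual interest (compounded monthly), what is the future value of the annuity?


Future value of an ordinary annuity: FV = PMT × ((1 + r)^n − 1) / r
Monthly rate r = 0.023/12 ≈ 0.00191667, n = 296
FV = $915.17 × ((1 + 0.023/12)^296 − 1) / (0.023/12)
FV = $915.17 × 397.878574
FV = $364,126.53

FV = PMT × ((1+r)^n - 1)/r = $364,126.53


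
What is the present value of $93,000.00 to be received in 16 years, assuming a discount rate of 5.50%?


Present value formula: PV = FV / (1 + r)^t
PV = $93,000.00 / (1 + 0.055)^16
PV = $93,000.00 / 2.355263
PV = $39,486.04

PV = FV / (1 + r)^t = $39,486.04


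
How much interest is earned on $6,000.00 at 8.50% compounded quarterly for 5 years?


Compound interest earned = final amount − principal.
A = P(1 + r/n)^(nt) = $6,000.00 × (1 + 0.085/4)^(4 × 5) = $9,136.77
Interest = A − P = $9,136.77 − $6,000.00 = $3,136.77

Interest = A - P = $3,136.77


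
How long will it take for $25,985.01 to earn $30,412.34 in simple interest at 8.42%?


Rearrange the simple interest formula for t:
I = P × r × t  ⇒  t = I / (P × r)
t = $30,412.34 / ($25,985.01 × 0.0842)
t = 13.9

t = I/(P×r) = 13.9 years


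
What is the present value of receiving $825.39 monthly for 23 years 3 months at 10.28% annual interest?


Present value of an ordinary annuity: PV = PMT × (1 − (1 + r)^(−n)) / r
Monthly rate r = 0.1028/12 ≈ 0.00856667, n = 279
PV = $825.39 × (1 − (1 + 0.1028/12)^(−279)) / (0.1028/12)
PV = $825.39 × 105.927089
PV = $87,431.16

PV = PMT × (1-(1+r)^(-n))/r = $87,431.16


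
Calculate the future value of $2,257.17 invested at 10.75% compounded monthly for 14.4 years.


Compound interest formula: A = P(1 + r/n)^(nt)
A = $2,257.17 × (1 + 0.1075/12)^(12 × 14.4)
Growth factor: (1 + 0.1075/12)^172.8 = 4.669759
A = $2,257.17 × 4.669759
A = $10,540.44

A = P(1 + r/n)^(nt) = $10,540.44


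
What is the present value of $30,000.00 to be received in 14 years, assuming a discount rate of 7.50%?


Present value formula: PV = FV / (1 + r)^t
PV = $30,000.00 / (1 + 0.075)^14
PV = $30,000.00 / 2.752444
PV = $10,899.40

PV = FV / (1 + r)^t = $10,899.40


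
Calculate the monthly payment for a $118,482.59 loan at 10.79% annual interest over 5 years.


Loan payment formula: PMT = PV × r / (1 − (1 + r)^(−n))
Monthly rate r = 0.1079/12 ≈ 0.00899167, n = 60 months
Denominator: 1 − (1 + 0.1079/12)^(−60) = 0.415553
PMT = $118,482.59 × (0.1079/12) / 0.415553
PMT = $2,563.71 per month

PMT = PV × r / (1-(1+r)^(-n)) = $2,563.71/month


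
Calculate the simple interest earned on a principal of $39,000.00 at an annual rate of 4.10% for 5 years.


Simple interest formula: I = P × r × t
I = $39,000.00 × 0.041 × 5
I = $7,995.00

I = P × r × t = $7,995.00


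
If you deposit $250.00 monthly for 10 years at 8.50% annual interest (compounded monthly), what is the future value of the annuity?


Future value of an ordinary annuity: FV = PMT × ((1 + r)^n − 1) / r
Monthly rate r = 0.085/12 ≈ 0.00708333, n = 120
FV = $250.00 × ((1 + 0.085/12)^120 − 1) / (0.085/12)
FV = $250.00 × 188.138416
FV = $47,034.60

FV = PMT × ((1+r)^n - 1)/r = $47,034.60


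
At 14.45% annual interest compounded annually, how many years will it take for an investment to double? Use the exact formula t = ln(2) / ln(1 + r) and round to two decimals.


Doubling condition: (1 + r)^t = 2
Take ln of both sides: t × ln(1 + r) = ln(2)
t = ln(2) / ln(1 + r)
t = 0.693147 / 0.134968
t = 5.14

t = ln(2) / ln(1 + r) = 5.14 years


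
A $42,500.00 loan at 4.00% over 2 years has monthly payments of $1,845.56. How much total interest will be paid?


Total paid over the life of the loan = PMT × n.
Total paid = $1,845.56 × 24 = $44,293.44
Total interest = total paid − principal = $44,293.44 − $42,500.00 = $1,793.44

Total interest = (PMT × n) - PV = $1,793.44


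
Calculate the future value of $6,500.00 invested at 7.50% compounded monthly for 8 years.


Compound interest formula: A = P(1 + r/n)^(nt)
A = $6,500.00 × (1 + 0.075/12)^(12 × 8)
Growth factor: (1 + 0.075/12)^96 = 1.818720
A = $6,500.00 × 1.818720
A = $11,821.68

A = P(1 + r/n)^(nt) = $11,821.68


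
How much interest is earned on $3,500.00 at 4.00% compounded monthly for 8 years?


Compound interest earned = final amount − principal.
A = P(1 + r/n)^(nt) = $3,500.00 × (1 + 0.04/12)^(12 × 8) = $4,817.38
Interest = A − P = $4,817.38 − $3,500.00 = $1,317.38

Interest = A - P = $1,317.38


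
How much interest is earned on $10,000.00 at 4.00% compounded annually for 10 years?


Compound interest earned = final amount − principal.
A = P(1 + r/n)^(nt) = $10,000.00 × (1 + 0.04/1)^(1 × 10) = $14,802.44
Interest = A − P = $14,802.44 − $10,000.00 = $4,802.44

Interest = A - P = $4,802.44


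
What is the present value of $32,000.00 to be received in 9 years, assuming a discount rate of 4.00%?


Present value formula: PV = FV / (1 + r)^t
PV = $32,000.00 / (1 + 0.04)^9
PV = $32,000.00 / 1.4233118
PV = $22,482.78

PV = FV / (1 + r)^t = $22,482.78


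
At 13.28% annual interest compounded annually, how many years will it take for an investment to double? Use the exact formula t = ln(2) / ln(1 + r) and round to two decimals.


Doubling condition: (1 + r)^t = 2
Take ln of both sides: t × ln(1 + r) = ln(2)
t = ln(2) / ln(1 + r)
t = 0.693147 / 0.124692
t = 5.56

t = ln(2) / ln(1 + r) = 5.56 years


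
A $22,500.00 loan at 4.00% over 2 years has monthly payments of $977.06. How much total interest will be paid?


Total paid over the life of the loan = PMT × n.
Total paid = $977.06 × 24 = $23,449.44
Total interest = total paid − principal = $23,449.44 − $22,500.00 = $949.44

Total interest = (PMT × n) - PV = $949.44


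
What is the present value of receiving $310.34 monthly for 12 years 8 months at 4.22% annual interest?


Present value of an ordinary annuity: PV = PMT × (1 − (1 + r)^(−n)) / r
Monthly rate r = 0.0422/12 ≈ 0.00351667, n = 152
PV = $310.34 × (1 − (1 + 0.0422/12)^(−152)) / (0.0422/12)
PV = $310.34 × 117.585112
PV = $36,491.36

PV = PMT × (1-(1+r)^(-n))/r = $36,491.36


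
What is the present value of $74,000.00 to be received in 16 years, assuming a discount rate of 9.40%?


Present value formula: PV = FV / (1 + r)^t
PV = $74,000.00 / (1 + 0.094)^16
PV = $74,000.00 / 4.209952
PV = $17,577.40

PV = FV / (1 + r)^t = $17,577.40


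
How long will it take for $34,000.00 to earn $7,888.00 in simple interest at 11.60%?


Rearrange the simple interest formula for t:
I = P × r × t  ⇒  t = I / (P × r)
t = $7,888.00 / ($34,000.00 × 0.116)
t = 2

t = I/(P×r) = 2 years


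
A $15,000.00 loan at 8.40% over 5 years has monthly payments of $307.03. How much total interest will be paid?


Total paid over the life of the loan = PMT × n.
Total paid = $307.03 × 60 = $18,421.80
Total interest = total paid − principal = $18,421.80 − $15,000.00 = $3,421.80

Total interest = (PMT × n) - PV = $3,421.80


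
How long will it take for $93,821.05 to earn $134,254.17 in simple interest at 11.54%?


Rearrange the simple interest formula for t:
I = P × r × t  ⇒  t = I / (P × r)
t = $134,254.17 / ($93,821.05 × 0.1154)
t = 12.4

t = I/(P×r) = 12.4 years


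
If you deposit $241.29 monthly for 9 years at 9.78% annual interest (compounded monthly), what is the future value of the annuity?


Future value of an ordinary annuity: FV = PMT × ((1 + r)^n − 1) / r
Monthly rate r = 0.0978/12 = 0.00815, n = 108
FV = $241.29 × ((1 + 0.0978/12)^108 − 1) / (0.0978/12)
FV = $241.29 × 172.122060
FV = $41,531.33

FV = PMT × ((1+r)^n - 1)/r = $41,531.33


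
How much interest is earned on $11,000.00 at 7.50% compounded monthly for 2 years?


Compound interest earned = final amount − principal.
A = P(1 + r/n)^(nt) = $11,000.00 × (1 + 0.075/12)^(12 × 2) = $12,774.21
Interest = A − P = $12,774.21 − $11,000.00 = $1,774.21

Interest = A - P = $1,774.21


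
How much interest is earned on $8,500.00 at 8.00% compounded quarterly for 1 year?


Compound interest earned = final amount − principal.
A = P(1 + r/n)^(nt) = $8,500.00 × (1 + 0.08/4)^(4 × 1) = $9,200.67
Interest = A − P = $9,200.67 − $8,500.00 = $700.67

Interest = A - P = $700.67


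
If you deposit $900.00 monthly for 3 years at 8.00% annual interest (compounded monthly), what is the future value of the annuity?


Future value of an ordinary annuity: FV = PMT × ((1 + r)^n − 1) / r
Monthly rate r = 0.08/12 ≈ 0.00666667, n = 36
FV = $900.00 × ((1 + 0.08/12)^36 − 1) / (0.08/12)
FV = $900.00 × 40.535558
FV = $36,482.00

FV = PMT × ((1+r)^n - 1)/r = $36,482.00


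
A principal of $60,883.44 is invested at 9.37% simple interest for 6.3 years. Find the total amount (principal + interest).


Total amount formula: A = P(1 + rt) = P + P·r·t
Interest: I = P × r × t = $60,883.44 × 0.0937 × 6.3 = $35,940.10
A = P + I = $60,883.44 + $35,940.10 = $96,823.54

A = P + I = P(1 + rt) = $96,823.54


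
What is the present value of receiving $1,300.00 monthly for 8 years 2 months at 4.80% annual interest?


Present value of an ordinary annuity: PV = PMT × (1 − (1 + r)^(−n)) / r
Monthly rate r = 0.048/12 = 0.004, n = 98
PV = $1,300.00 × (1 − (1 + 0.048/12)^(−98)) / (0.048/12)
PV = $1,300.00 × 80.941834
PV = $105,224.38

PV = PMT × (1-(1+r)^(-n))/r = $105,224.38


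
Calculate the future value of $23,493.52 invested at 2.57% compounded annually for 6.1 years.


Compound interest formula: A = P(1 + r/n)^(nt)
A = $23,493.52 × (1 + 0.0257/1)^(1 × 6.1)
Growth factor: (1 + 0.0257/1)^6.1 = 1.167412
A = $23,493.52 × 1.167412
A = $27,426.62

A = P(1 + r/n)^(nt) = $27,426.62


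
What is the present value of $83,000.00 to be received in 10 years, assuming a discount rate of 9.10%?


Present value formula: PV = FV / (1 + r)^t
PV = $83,000.00 / (1 + 0.091)^10
PV = $83,000.00 / 2.3891725
PV = $34,740.06

PV = FV / (1 + r)^t = $34,740.06


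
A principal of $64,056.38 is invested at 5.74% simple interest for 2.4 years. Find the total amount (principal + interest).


Total amount formula: A = P(1 + rt) = P + P·r·t
Interest: I = P × r × t = $64,056.38 × 0.0574 × 2.4 = $8,824.41
A = P + I = $64,056.38 + $8,824.41 = $72,880.79

A = P + I = P(1 + rt) = $72,880.79


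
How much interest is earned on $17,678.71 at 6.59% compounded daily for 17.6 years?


Compound interest earned = final amount − principal.
A = P(1 + r/n)^(nt) = $17,678.71 × (1 + 0.0659/365)^(365 × 17.6) = $56,378.98
Interest = A − P = $56,378.98 − $17,678.71 = $38,700.27

Interest = A - P = $38,700.27


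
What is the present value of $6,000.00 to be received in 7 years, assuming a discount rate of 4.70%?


Present value formula: PV = FV / (1 + r)^t
PV = $6,000.00 / (1 + 0.047)^7
PV = $6,000.00 / 1.379198
PV = $4,350.35

PV = FV / (1 + r)^t = $4,350.35


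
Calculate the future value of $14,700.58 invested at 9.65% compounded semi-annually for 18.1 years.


Compound interest formula: A = P(1 + r/n)^(nt)
A = $14,700.58 × (1 + 0.0965/2)^(2 × 18.1)
Growth factor: (1 + 0.0965/2)^36.2 = 5.5059002
A = $14,700.58 × 5.5059002
A = $80,939.93

A = P(1 + r/n)^(nt) = $80,939.93


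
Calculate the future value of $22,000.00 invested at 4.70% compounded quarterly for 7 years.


Compound interest formula: A = P(1 + r/n)^(nt)
A = $22,000.00 × (1 + 0.047/4)^(4 × 7)
Growth factor: (1 + 0.047/4)^28 = 1.3869154
A = $22,000.00 × 1.3869154
A = $30,512.14

A = P(1 + r/n)^(nt) = $30,512.14


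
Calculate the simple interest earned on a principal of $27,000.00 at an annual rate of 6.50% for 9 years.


Simple interest formula: I = P × r × t
I = $27,000.00 × 0.065 × 9
I = $15,795.00

I = P × r × t = $15,795.00


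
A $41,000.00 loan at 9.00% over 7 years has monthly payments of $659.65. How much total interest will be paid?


Total paid over the life of the loan = PMT × n.
Total paid = $659.65 × 84 = $55,410.60
Total interest = total paid − principal = $55,410.60 − $41,000.00 = $14,410.60

Total interest = (PMT × n) - PV = $14,410.60


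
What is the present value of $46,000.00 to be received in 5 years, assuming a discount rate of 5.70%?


Present value formula: PV = FV / (1 + r)^t
PV = $46,000.00 / (1 + 0.057)^5
PV = $46,000.00 / 1.319395
PV = $34,864.46

PV = FV / (1 + r)^t = $34,864.46


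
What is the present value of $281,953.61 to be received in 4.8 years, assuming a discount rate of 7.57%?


Present value formula: PV = FV / (1 + r)^t
PV = $281,953.61 / (1 + 0.0757)^4.8
PV = $281,953.61 / 1.41944186
PV = $198,636.96

PV = FV / (1 + r)^t = $198,636.96


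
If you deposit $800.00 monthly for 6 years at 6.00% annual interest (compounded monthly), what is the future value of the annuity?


Future value of an ordinary annuity: FV = PMT × ((1 + r)^n − 1) / r
Monthly rate r = 0.06/12 = 0.005, n = 72
FV = $800.00 × ((1 + 0.06/12)^72 − 1) / (0.06/12)
FV = $800.00 × 86.408856
FV = $69,127.08

FV = PMT × ((1+r)^n - 1)/r = $69,127.08


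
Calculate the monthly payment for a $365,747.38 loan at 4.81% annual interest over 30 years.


Loan payment formula: PMT = PV × r / (1 − (1 + r)^(−n))
Monthly rate r = 0.0481/12 ≈ 0.00400833, n = 360 months
Denominator: 1 − (1 + 0.0481/12)^(−360) = 0.763100
PMT = $365,747.38 × (0.0481/12) / 0.763100
PMT = $1,921.16 per month

PMT = PV × r / (1-(1+r)^(-n)) = $1,921.16/month


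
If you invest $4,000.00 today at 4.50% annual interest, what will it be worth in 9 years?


Future value formula: FV = PV × (1 + r)^t
FV = $4,000.00 × (1 + 0.045)^9
FV = $4,000.00 × 1.486095
FV = $5,944.38

FV = PV × (1 + r)^t = $5,944.38


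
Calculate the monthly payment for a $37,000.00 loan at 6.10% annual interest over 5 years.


Loan payment formula: PMT = PV × r / (1 − (1 + r)^(−n))
Monthly rate r = 0.061/12 ≈ 0.00508333, n = 60 months
Denominator: 1 − (1 + 0.061/12)^(−60) = 0.262307
PMT = $37,000.00 × (0.061/12) / 0.262307
PMT = $717.04 per month

PMT = PV × r / (1-(1+r)^(-n)) = $717.04/month


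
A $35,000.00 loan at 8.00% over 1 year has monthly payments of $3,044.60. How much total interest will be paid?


Total paid over the life of the loan = PMT × n.
Total paid = $3,044.60 × 12 = $36,535.20
Total interest = total paid − principal = $36,535.20 − $35,000.00 = $1,535.20

Total interest = (PMT × n) - PV = $1,535.20


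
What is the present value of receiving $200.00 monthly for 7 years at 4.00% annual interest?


Present value of an ordinary annuity: PV = PMT × (1 − (1 + r)^(−n)) / r
Monthly rate r = 0.04/12 ≈ 0.00333333, n = 84
PV = $200.00 × (1 − (1 + 0.04/12)^(−84)) / (0.04/12)
PV = $200.00 × 73.159278
PV = $14,631.86

PV = PMT × (1-(1+r)^(-n))/r = $14,631.86


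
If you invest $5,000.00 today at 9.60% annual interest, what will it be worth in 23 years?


Future value formula: FV = PV × (1 + r)^t
FV = $5,000.00 × (1 + 0.096)^23
FV = $5,000.00 × 8.2346045
FV = $41,173.02

FV = PV × (1 + r)^t = $41,173.02


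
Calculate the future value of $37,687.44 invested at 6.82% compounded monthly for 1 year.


Compound interest formula: A = P(1 + r/n)^(nt)
A = $37,687.44 × (1 + 0.0682/12)^(12 × 1)
Growth factor: (1 + 0.0682/12)^12 = 1.0703727
A = $37,687.44 × 1.0703727
A = $40,339.61

A = P(1 + r/n)^(nt) = $40,339.61


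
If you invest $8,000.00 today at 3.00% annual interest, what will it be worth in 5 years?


Future value formula: FV = PV × (1 + r)^t
FV = $8,000.00 × (1 + 0.03)^5
FV = $8,000.00 × 1.159274
FV = $9,274.19

FV = PV × (1 + r)^t = $9,274.19


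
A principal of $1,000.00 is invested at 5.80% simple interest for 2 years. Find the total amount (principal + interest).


Total amount formula: A = P(1 + rt) = P + P·r·t
Interest: I = P × r × t = $1,000.00 × 0.058 × 2 = $116.00
A = P + I = $1,000.00 + $116.00 = $1,116.00

A = P + I = P(1 + rt) = $1,116.00


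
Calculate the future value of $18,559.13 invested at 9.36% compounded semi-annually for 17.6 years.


Compound interest formula: A = P(1 + r/n)^(nt)
A = $18,559.13 × (1 + 0.0936/2)^(2 × 17.6)
Growth factor: (1 + 0.0936/2)^35.2 = 5.002680
A = $18,559.13 × 5.002680
A = $92,845.39

A = P(1 + r/n)^(nt) = $92,845.39


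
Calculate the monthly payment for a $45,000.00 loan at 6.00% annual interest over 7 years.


Loan payment formula: PMT = PV × r / (1 − (1 + r)^(−n))
Monthly rate r = 0.06/12 = 0.005, n = 84 months
Denominator: 1 − (1 + 0.06/12)^(−84) = 0.3422652
PMT = $45,000.00 × (0.06/12) / 0.3422652
PMT = $657.38 per month

PMT = PV × r / (1-(1+r)^(-n)) = $657.38/month


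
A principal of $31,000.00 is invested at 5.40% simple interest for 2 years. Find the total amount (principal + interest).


Total amount formula: A = P(1 + rt) = P + P·r·t
Interest: I = P × r × t = $31,000.00 × 0.054 × 2 = $3,348.00
A = P + I = $31,000.00 + $3,348.00 = $34,348.00

A = P + I = P(1 + rt) = $34,348.00


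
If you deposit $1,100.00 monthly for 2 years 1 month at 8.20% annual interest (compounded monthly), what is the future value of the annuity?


Future value of an ordinary annuity: FV = PMT × ((1 + r)^n − 1) / r
Monthly rate r = 0.082/12 ≈ 0.00683333, n = 25
FV = $1,100.00 × ((1 + 0.082/12)^25 − 1) / (0.082/12)
FV = $1,100.00 × 27.161552
FV = $29,877.71

FV = PMT × ((1+r)^n - 1)/r = $29,877.71


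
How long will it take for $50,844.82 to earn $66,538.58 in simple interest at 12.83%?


Rearrange the simple interest formula for t:
I = P × r × t  ⇒  t = I / (P × r)
t = $66,538.58 / ($50,844.82 × 0.1283)
t = 10.2

t = I/(P×r) = 10.2 years


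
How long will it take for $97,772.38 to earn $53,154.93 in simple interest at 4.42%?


Rearrange the simple interest formula for t:
I = P × r × t  ⇒  t = I / (P × r)
t = $53,154.93 / ($97,772.38 × 0.0442)
t = 12.3

t = I/(P×r) = 12.3 years


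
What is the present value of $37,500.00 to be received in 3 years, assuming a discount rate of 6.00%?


Present value formula: PV = FV / (1 + r)^t
PV = $37,500.00 / (1 + 0.06)^3
PV = $37,500.00 / 1.191016
PV = $31,485.72

PV = FV / (1 + r)^t = $31,485.72


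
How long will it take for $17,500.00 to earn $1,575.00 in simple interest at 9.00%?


Rearrange the simple interest formula for t:
I = P × r × t  ⇒  t = I / (P × r)
t = $1,575.00 / ($17,500.00 × 0.09)
t = 1

t = I/(P×r) = 1 year


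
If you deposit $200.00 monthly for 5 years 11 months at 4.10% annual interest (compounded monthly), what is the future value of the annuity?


Future value of an ordinary annuity: FV = PMT × ((1 + r)^n − 1) / r
Monthly rate r = 0.041/12 ≈ 0.00341667, n = 71
FV = $200.00 × ((1 + 0.041/12)^71 − 1) / (0.041/12)
FV = $200.00 × 80.198219
FV = $16,039.64

FV = PMT × ((1+r)^n - 1)/r = $16,039.64


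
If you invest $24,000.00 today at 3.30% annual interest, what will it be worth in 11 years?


Future value formula: FV = PV × (1 + r)^t
FV = $24,000.00 × (1 + 0.033)^11
FV = $24,000.00 × 1.4292347
FV = $34,301.63

FV = PV × (1 + r)^t = $34,301.63


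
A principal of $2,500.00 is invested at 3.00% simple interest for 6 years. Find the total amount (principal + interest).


Total amount formula: A = P(1 + rt) = P + P·r·t
Interest: I = P × r × t = $2,500.00 × 0.03 × 6 = $450.00
A = P + I = $2,500.00 + $450.00 = $2,950.00

A = P + I = P(1 + rt) = $2,950.00


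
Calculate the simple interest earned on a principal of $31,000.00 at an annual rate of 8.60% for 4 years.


Simple interest formula: I = P × r × t
I = $31,000.00 × 0.086 × 4
I = $10,664.00

I = P × r × t = $10,664.00


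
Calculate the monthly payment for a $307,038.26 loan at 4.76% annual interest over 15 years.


Loan payment formula: PMT = PV × r / (1 − (1 + r)^(−n))
Monthly rate r = 0.0476/12 ≈ 0.00396667, n = 180 months
Denominator: 1 − (1 + 0.0476/12)^(−180) = 0.509626
PMT = $307,038.26 × (0.0476/12) / 0.509626
PMT = $2,389.83 per month

PMT = PV × r / (1-(1+r)^(-n)) = $2,389.83/month


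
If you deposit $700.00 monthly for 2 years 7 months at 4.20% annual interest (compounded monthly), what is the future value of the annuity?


Future value of an ordinary annuity: FV = PMT × ((1 + r)^n − 1) / r
Monthly rate r = 0.042/12 = 0.0035, n = 31
FV = $700.00 × ((1 + 0.042/12)^31 − 1) / (0.042/12)
FV = $700.00 × 32.683939
FV = $22,878.76

FV = PMT × ((1+r)^n - 1)/r = $22,878.76


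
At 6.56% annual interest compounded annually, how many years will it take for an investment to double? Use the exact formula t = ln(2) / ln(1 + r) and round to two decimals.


Doubling condition: (1 + r)^t = 2
Take ln of both sides: t × ln(1 + r) = ln(2)
t = ln(2) / ln(1 + r)
t = 0.693147 / 0.063538
t = 10.91

t = ln(2) / ln(1 + r) = 10.91 years


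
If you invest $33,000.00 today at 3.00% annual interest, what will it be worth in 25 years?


Future value formula: FV = PV × (1 + r)^t
FV = $33,000.00 × (1 + 0.03)^25
FV = $33,000.00 × 2.093778
FV = $69,094.67

FV = PV × (1 + r)^t = $69,094.67


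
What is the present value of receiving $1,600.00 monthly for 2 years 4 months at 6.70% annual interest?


Present value of an ordinary annuity: PV = PMT × (1 − (1 + r)^(−n)) / r
Monthly rate r = 0.067/12 ≈ 0.00558333, n = 28
PV = $1,600.00 × (1 − (1 + 0.067/12)^(−28)) / (0.067/12)
PV = $1,600.00 × 25.854445
PV = $41,367.11

PV = PMT × (1-(1+r)^(-n))/r = $41,367.11


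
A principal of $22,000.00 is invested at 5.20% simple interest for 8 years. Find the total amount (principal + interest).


Total amount formula: A = P(1 + rt) = P + P·r·t
Interest: I = P × r × t = $22,000.00 × 0.052 × 8 = $9,152.00
A = P + I = $22,000.00 + $9,152.00 = $31,152.00

A = P + I = P(1 + rt) = $31,152.00


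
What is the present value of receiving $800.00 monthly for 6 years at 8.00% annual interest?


Present value of an ordinary annuity: PV = PMT × (1 − (1 + r)^(−n)) / r
Monthly rate r = 0.08/12 ≈ 0.00666667, n = 72
PV = $800.00 × (1 − (1 + 0.08/12)^(−72)) / (0.08/12)
PV = $800.00 × 57.034522
PV = $45,627.62

PV = PMT × (1-(1+r)^(-n))/r = $45,627.62


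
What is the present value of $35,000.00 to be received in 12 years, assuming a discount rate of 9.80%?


Present value formula: PV = FV / (1 + r)^t
PV = $35,000.00 / (1 + 0.098)^12
PV = $35,000.00 / 3.070634
PV = $11,398.30

PV = FV / (1 + r)^t = $11,398.30


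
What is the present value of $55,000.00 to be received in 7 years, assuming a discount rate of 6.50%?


Present value formula: PV = FV / (1 + r)^t
PV = $55,000.00 / (1 + 0.065)^7
PV = $55,000.00 / 1.5539865
PV = $35,392.84

PV = FV / (1 + r)^t = $35,392.84


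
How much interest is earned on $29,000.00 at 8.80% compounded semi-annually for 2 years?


Compound interest earned = final amount − principal.
A = P(1 + r/n)^(nt) = $29,000.00 × (1 + 0.088/2)^(2 × 2) = $34,450.85
Interest = A − P = $34,450.85 − $29,000.00 = $5,450.85

Interest = A - P = $5,450.85


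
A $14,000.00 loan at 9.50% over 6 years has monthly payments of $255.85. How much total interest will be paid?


Total paid over the life of the loan = PMT × n.
Total paid = $255.85 × 72 = $18,421.20
Total interest = total paid − principal = $18,421.20 − $14,000.00 = $4,421.20

Total interest = (PMT × n) - PV = $4,421.20


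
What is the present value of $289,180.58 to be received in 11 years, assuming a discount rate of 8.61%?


Present value formula: PV = FV / (1 + r)^t
PV = $289,180.58 / (1 + 0.0861)^11
PV = $289,180.58 / 2.480664
PV = $116,573.86

PV = FV / (1 + r)^t = $116,573.86


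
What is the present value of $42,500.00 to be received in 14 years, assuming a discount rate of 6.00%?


Present value formula: PV = FV / (1 + r)^t
PV = $42,500.00 / (1 + 0.06)^14
PV = $42,500.00 / 2.260904
PV = $18,797.79

PV = FV / (1 + r)^t = $18,797.79


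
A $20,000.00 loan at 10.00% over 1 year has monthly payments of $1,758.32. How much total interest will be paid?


Total paid over the life of the loan = PMT × n.
Total paid = $1,758.32 × 12 = $21,099.84
Total interest = total paid − principal = $21,099.84 − $20,000.00 = $1,099.84

Total interest = (PMT × n) - PV = $1,099.84


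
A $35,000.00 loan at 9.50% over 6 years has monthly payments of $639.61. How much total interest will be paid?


Total paid over the life of the loan = PMT × n.
Total paid = $639.61 × 72 = $46,051.92
Total interest = total paid − principal = $46,051.92 − $35,000.00 = $11,051.92

Total interest = (PMT × n) - PV = $11,051.92


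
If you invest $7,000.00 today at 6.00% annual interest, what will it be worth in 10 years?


Future value formula: FV = PV × (1 + r)^t
FV = $7,000.00 × (1 + 0.06)^10
FV = $7,000.00 × 1.7908477
FV = $12,535.93

FV = PV × (1 + r)^t = $12,535.93


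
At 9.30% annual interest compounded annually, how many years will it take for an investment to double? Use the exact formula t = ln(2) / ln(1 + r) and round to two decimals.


Doubling condition: (1 + r)^t = 2
Take ln of both sides: t × ln(1 + r) = ln(2)
t = ln(2) / ln(1 + r)
t = 0.693147 / 0.088926
t = 7.79

t = ln(2) / ln(1 + r) = 7.79 years


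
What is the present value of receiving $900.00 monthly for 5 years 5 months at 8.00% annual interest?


Present value of an ordinary annuity: PV = PMT × (1 − (1 + r)^(−n)) / r
Monthly rate r = 0.08/12 ≈ 0.00666667, n = 65
PV = $900.00 × (1 − (1 + 0.08/12)^(−65)) / (0.08/12)
PV = $900.00 × 52.608395
PV = $47,347.56

PV = PMT × (1-(1+r)^(-n))/r = $47,347.56


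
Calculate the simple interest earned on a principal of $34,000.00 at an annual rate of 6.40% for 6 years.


Simple interest formula: I = P × r × t
I = $34,000.00 × 0.064 × 6
I = $13,056.00

I = P × r × t = $13,056.00


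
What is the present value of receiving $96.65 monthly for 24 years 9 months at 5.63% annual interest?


Present value of an ordinary annuity: PV = PMT × (1 − (1 + r)^(−n)) / r
Monthly rate r = 0.0563/12 ≈ 0.00469167, n = 297
PV = $96.65 × (1 − (1 + 0.0563/12)^(−297)) / (0.0563/12)
PV = $96.65 × 160.063833
PV = $15,470.17

PV = PMT × (1-(1+r)^(-n))/r = $15,470.17


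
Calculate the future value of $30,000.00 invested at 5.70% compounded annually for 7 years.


Compound interest formula: A = P(1 + r/n)^(nt)
A = $30,000.00 × (1 + 0.057/1)^(1 × 7)
Growth factor: (1 + 0.057/1)^7 = 1.474093
A = $30,000.00 × 1.474093
A = $44,222.79

A = P(1 + r/n)^(nt) = $44,222.79


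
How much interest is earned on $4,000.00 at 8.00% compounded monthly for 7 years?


Compound interest earned = final amount − principal.
A = P(1 + r/n)^(nt) = $4,000.00 × (1 + 0.08/12)^(12 × 7) = $6,989.69
Interest = A − P = $6,989.69 − $4,000.00 = $2,989.69

Interest = A - P = $2,989.69


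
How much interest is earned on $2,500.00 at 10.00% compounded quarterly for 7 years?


Compound interest earned = final amount − principal.
A = P(1 + r/n)^(nt) = $2,500.00 × (1 + 0.1/4)^(4 × 7) = $4,991.24
Interest = A − P = $4,991.24 − $2,500.00 = $2,491.24

Interest = A - P = $2,491.24


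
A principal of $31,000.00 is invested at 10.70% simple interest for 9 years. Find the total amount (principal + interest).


Total amount formula: A = P(1 + rt) = P + P·r·t
Interest: I = P × r × t = $31,000.00 × 0.107 × 9 = $29,853.00
A = P + I = $31,000.00 + $29,853.00 = $60,853.00

A = P + I = P(1 + rt) = $60,853.00


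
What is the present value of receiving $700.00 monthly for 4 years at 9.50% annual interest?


Present value of an ordinary annuity: PV = PMT × (1 − (1 + r)^(−n)) / r
Monthly rate r = 0.095/12 ≈ 0.00791667, n = 48
PV = $700.00 × (1 − (1 + 0.095/12)^(−48)) / (0.095/12)
PV = $700.00 × 39.803947
PV = $27,862.76

PV = PMT × (1-(1+r)^(-n))/r = $27,862.76


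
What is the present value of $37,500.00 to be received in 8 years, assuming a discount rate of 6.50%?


Present value formula: PV = FV / (1 + r)^t
PV = $37,500.00 / (1 + 0.065)^8
PV = $37,500.00 / 1.654996
PV = $22,658.67

PV = FV / (1 + r)^t = $22,658.67


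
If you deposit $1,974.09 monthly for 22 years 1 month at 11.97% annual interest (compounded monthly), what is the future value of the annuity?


Future value of an ordinary annuity: FV = PMT × ((1 + r)^n − 1) / r
Monthly rate r = 0.1197/12 = 0.009975, n = 265
FV = $1,974.09 × ((1 + 0.1197/12)^265 − 1) / (0.1197/12)
FV = $1,974.09 × 1290.990473
FV = $2,548,531.38

FV = PMT × ((1+r)^n - 1)/r = $2,548,531.38


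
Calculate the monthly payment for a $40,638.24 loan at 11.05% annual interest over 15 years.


Loan payment formula: PMT = PV × r / (1 − (1 + r)^(−n))
Monthly rate r = 0.1105/12 ≈ 0.00920833, n = 180 months
Denominator: 1 − (1 + 0.1105/12)^(−180) = 0.807934
PMT = $40,638.24 × (0.1105/12) / 0.807934
PMT = $463.17 per month

PMT = PV × r / (1-(1+r)^(-n)) = $463.17/month


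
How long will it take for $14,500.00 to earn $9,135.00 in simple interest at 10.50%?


Rearrange the simple interest formula for t:
I = P × r × t  ⇒  t = I / (P × r)
t = $9,135.00 / ($14,500.00 × 0.105)
t = 6

t = I/(P×r) = 6 years


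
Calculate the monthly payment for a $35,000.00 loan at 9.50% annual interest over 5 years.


Loan payment formula: PMT = PV × r / (1 − (1 + r)^(−n))
Monthly rate r = 0.095/12 ≈ 0.00791667, n = 60 months
Denominator: 1 − (1 + 0.095/12)^(−60) = 0.3769507
PMT = $35,000.00 × (0.095/12) / 0.3769507
PMT = $735.07 per month

PMT = PV × r / (1-(1+r)^(-n)) = $735.07/month
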